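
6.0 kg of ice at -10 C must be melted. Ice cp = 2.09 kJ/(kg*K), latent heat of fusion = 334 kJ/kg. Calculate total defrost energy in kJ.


Sensible heat = cp * dT = 2.09 * 10 = 20.9 kJ/kg
Total per kg = 20.9 + 334 = 354.9 kJ/kg
Q = m * total = 6.0 * 354.9
Q = 2129.4 kJ

2129.4


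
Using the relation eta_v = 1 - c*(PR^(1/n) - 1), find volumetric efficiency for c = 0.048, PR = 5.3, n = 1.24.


PR^(1/n) = 5.3^(1/1.24) = 3.83789813
eta_v = 1 - 0.048 * (3.83789813 - 1)
eta_v = 0.8638

0.8638


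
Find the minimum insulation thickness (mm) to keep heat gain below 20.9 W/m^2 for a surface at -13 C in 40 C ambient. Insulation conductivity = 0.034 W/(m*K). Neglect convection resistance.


dT = 40 - (-13) = 53 K
thickness = k * dT / q_max * 1000
thickness = 0.034 * 53 / 20.9 * 1000
thickness = 86.2 mm

86.2


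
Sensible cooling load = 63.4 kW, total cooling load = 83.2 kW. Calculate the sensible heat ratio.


SHR = Q_sensible / Q_total
SHR = 63.4 / 83.2
SHR = 0.762

0.762


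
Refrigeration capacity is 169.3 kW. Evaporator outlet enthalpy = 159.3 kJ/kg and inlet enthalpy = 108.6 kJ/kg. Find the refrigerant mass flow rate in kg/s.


dh = 159.3 - 108.6 = 50.7 kJ/kg
m_dot = Q / dh = 169.3 / 50.7 = 3.3393 kg/s

3.3393


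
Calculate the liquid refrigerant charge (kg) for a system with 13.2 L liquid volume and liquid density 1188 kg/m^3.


Charge = V * rho / 1000
Charge = 13.2 * 1188 / 1000
Charge = 15.68 kg

15.68


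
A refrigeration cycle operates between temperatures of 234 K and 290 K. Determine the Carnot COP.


dT = 290 - 234 = 56 K
COP_carnot = T_cold / dT = 234 / 56
COP_carnot = 4.179

4.179


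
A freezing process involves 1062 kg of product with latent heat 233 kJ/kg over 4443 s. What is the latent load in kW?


Q_lat = m * h_fg / t
Q_lat = 1062 * 233 / 4443
Q_lat = 55.69 kW

55.69


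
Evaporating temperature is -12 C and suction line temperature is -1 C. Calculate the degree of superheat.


Superheat = T_suction - T_evap
Superheat = -1 - (-12)
Superheat = 11 K

11


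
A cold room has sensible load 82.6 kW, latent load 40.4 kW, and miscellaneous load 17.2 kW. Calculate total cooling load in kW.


Q_total = Q_s + Q_l + Q_misc
Q_total = 82.6 + 40.4 + 17.2
Q_total = 140.2 kW

140.2


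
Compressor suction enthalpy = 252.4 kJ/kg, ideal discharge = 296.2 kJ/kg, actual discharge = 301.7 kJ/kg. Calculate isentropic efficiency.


dh_ideal = 296.2 - 252.4 = 43.8 kJ/kg
dh_actual = 301.7 - 252.4 = 49.3 kJ/kg
eta_s = dh_ideal / dh_actual = 43.8 / 49.3
eta_s = 0.8884

0.8884


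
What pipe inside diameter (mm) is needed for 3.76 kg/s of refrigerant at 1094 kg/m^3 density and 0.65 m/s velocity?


A = m_dot / (rho * v) = 3.76 / (1094 * 0.65) = 0.005287582618 m^2
d = sqrt(4*A/pi) * 1000
d = 82.1 mm

82.1


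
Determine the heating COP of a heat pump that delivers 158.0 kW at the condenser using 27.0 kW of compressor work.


COP_hp = Q_cond / W
COP_hp = 158.0 / 27.0
COP_hp = 5.852

5.852


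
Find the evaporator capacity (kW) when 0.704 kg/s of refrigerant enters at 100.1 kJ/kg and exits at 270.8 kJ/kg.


dh = 270.8 - 100.1 = 170.7 kJ/kg
Q_evap = m_dot * dh = 0.704 * 170.7
Q_evap = 120.17 kW

120.17


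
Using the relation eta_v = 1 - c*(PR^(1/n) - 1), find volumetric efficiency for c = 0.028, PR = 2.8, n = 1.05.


PR^(1/n) = 2.8^(1/1.05) = 2.66602852
eta_v = 1 - 0.028 * (2.66602852 - 1)
eta_v = 0.9534

0.9534


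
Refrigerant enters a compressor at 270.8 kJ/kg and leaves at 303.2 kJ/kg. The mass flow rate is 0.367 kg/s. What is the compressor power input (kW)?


dh = 303.2 - 270.8 = 32.4 kJ/kg
W = m_dot * dh = 0.367 * 32.4 = 11.89 kW

11.89


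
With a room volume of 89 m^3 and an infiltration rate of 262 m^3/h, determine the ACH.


ACH = flow / volume
ACH = 262 / 89
ACH = 2.944

2.944


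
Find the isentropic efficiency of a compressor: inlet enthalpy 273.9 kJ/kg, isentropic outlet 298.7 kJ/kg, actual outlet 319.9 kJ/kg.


dh_ideal = 298.7 - 273.9 = 24.8 kJ/kg
dh_actual = 319.9 - 273.9 = 46.0 kJ/kg
eta_s = dh_ideal / dh_actual = 24.8 / 46.0
eta_s = 0.5391

0.5391


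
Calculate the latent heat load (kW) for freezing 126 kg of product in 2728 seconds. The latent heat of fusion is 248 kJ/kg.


Q_lat = m * h_fg / t
Q_lat = 126 * 248 / 2728
Q_lat = 11.45 kW

11.45


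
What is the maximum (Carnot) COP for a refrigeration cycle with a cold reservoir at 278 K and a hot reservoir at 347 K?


dT = 347 - 278 = 69 K
COP_carnot = T_cold / dT = 278 / 69
COP_carnot = 4.029

4.029


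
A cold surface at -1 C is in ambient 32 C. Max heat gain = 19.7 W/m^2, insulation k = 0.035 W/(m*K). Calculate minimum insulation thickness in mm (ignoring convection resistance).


dT = 32 - (-1) = 33 K
thickness = k * dT / q_max * 1000
thickness = 0.035 * 33 / 19.7 * 1000
thickness = 58.6 mm

58.6


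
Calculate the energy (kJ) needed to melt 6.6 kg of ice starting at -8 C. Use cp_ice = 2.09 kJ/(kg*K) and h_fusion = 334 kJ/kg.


Sensible heat = cp * dT = 2.09 * 8 = 16.72 kJ/kg
Total per kg = 16.72 + 334 = 350.72 kJ/kg
Q = m * total = 6.6 * 350.72
Q = 2314.8 kJ

2314.8


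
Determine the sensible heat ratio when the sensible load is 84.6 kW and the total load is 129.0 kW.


SHR = Q_sensible / Q_total
SHR = 84.6 / 129.0
SHR = 0.656

0.656


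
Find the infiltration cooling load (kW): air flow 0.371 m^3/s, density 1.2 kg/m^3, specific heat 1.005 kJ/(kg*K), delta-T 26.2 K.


Q = V_dot * rho * cp * dT
Q = 0.371 * 1.2 * 1.005 * 26.2
Q = 11.723 kW

11.723


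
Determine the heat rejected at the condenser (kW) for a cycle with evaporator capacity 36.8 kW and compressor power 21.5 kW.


Q_cond = Q_evap + W
Q_cond = 36.8 + 21.5
Q_cond = 58.3 kW

58.3


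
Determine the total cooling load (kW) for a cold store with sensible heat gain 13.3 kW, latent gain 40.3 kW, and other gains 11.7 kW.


Q_total = Q_s + Q_l + Q_misc
Q_total = 13.3 + 40.3 + 11.7
Q_total = 65.3 kW

65.3


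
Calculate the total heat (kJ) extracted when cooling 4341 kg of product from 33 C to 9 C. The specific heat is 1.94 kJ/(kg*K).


dT = 33 - (9) = 24 K
Q = m * cp * dT = 4341 * 1.94 * 24
Q = 202117 kJ

202117


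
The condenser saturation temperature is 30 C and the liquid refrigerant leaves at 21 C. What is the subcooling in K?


Subcooling = T_cond - T_liquid
Subcooling = 30 - 21
Subcooling = 9 K

9


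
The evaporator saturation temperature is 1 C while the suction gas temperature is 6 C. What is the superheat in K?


Superheat = T_suction - T_evap
Superheat = 6 - (1)
Superheat = 5 K

5


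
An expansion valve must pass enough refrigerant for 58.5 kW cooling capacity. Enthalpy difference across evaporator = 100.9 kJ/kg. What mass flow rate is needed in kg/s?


m_dot = Q / dh
m_dot = 58.5 / 100.9
m_dot = 0.5798 kg/s

0.5798


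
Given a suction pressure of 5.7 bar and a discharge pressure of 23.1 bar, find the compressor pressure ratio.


PR = P_high / P_low
PR = 23.1 / 5.7
PR = 4.053

4.053


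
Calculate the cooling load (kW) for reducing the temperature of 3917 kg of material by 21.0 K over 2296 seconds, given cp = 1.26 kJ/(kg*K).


Q = m * cp * dT / t
Q = 3917 * 1.26 * 21.0 / 2296
Q = 45.141 kW

45.141


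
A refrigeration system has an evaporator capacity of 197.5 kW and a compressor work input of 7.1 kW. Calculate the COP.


COP = Q_evap / W
COP = 197.5 / 7.1
COP = 27.817

27.817


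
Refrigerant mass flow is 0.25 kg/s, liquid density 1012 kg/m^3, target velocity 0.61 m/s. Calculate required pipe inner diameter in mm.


A = m_dot / (rho * v) = 0.25 / (1012 * 0.61) = 0.0004049763494 m^2
d = sqrt(4*A/pi) * 1000
d = 22.7 mm

22.7


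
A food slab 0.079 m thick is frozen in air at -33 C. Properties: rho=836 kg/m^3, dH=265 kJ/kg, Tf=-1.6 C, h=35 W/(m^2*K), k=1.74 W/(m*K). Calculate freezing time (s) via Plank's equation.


dT = -1.6 - (-33) = 31.4 K
term1 = a/(2h) = 0.079/(2*35) = 0.001128571429
term2 = a^2/(8k) = 0.079^2/(8*1.74) = 0.0004483477011
t = rho*dH*1000/dT * (term1 + term2)
t = 836*265*1000/31.4 * (0.001128571429 + 0.0004483477011)
t = 11126 s

11126


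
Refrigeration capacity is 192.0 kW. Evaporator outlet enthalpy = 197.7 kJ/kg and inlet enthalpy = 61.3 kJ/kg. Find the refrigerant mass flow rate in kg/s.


dh = 197.7 - 61.3 = 136.4 kJ/kg
m_dot = Q / dh = 192.0 / 136.4 = 1.4076 kg/s

1.4076


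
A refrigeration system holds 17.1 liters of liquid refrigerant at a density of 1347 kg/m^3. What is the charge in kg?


Charge = V * rho / 1000
Charge = 17.1 * 1347 / 1000
Charge = 23.03 kg

23.03


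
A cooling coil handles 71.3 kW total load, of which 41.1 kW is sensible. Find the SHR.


SHR = Q_sensible / Q_total
SHR = 41.1 / 71.3
SHR = 0.576

0.576


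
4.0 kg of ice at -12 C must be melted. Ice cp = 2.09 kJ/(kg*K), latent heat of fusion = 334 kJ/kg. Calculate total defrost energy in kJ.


Sensible heat = cp * dT = 2.09 * 12 = 25.08 kJ/kg
Total per kg = 25.08 + 334 = 359.08 kJ/kg
Q = m * total = 4.0 * 359.08
Q = 1436.3 kJ

1436.3


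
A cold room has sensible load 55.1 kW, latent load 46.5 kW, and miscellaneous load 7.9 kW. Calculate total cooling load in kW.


Q_total = Q_s + Q_l + Q_misc
Q_total = 55.1 + 46.5 + 7.9
Q_total = 109.5 kW

109.5


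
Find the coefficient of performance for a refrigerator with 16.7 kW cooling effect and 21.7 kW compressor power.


COP = Q_evap / W
COP = 16.7 / 21.7
COP = 0.77

0.77


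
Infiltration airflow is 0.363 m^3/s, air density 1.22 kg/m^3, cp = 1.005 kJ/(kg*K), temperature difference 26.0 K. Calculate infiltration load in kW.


Q = V_dot * rho * cp * dT
Q = 0.363 * 1.22 * 1.005 * 26.0
Q = 11.572 kW

11.572


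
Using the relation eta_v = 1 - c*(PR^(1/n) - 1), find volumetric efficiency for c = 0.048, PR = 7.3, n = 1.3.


PR^(1/n) = 7.3^(1/1.3) = 4.61417974
eta_v = 1 - 0.048 * (4.61417974 - 1)
eta_v = 0.8265

0.8265


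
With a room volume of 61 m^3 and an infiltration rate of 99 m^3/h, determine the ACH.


ACH = flow / volume
ACH = 99 / 61
ACH = 1.623

1.623


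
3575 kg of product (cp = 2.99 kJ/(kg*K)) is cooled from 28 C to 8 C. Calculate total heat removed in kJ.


dT = 28 - (8) = 20 K
Q = m * cp * dT = 3575 * 2.99 * 20
Q = 213785 kJ

213785


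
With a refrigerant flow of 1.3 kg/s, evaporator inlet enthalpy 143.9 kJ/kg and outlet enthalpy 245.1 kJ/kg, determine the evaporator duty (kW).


dh = 245.1 - 143.9 = 101.2 kJ/kg
Q_evap = m_dot * dh = 1.3 * 101.2
Q_evap = 131.56 kW

131.56


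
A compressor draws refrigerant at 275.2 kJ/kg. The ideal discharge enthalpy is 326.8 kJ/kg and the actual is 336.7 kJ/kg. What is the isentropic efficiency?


dh_ideal = 326.8 - 275.2 = 51.6 kJ/kg
dh_actual = 336.7 - 275.2 = 61.5 kJ/kg
eta_s = dh_ideal / dh_actual = 51.6 / 61.5
eta_s = 0.839

0.839


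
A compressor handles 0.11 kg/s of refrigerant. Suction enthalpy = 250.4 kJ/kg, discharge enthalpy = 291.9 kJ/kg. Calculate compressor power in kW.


dh = 291.9 - 250.4 = 41.5 kJ/kg
W = m_dot * dh = 0.11 * 41.5 = 4.57 kW

4.57


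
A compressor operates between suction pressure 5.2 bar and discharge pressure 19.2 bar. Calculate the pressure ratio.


PR = P_high / P_low
PR = 19.2 / 5.2
PR = 3.692

3.692


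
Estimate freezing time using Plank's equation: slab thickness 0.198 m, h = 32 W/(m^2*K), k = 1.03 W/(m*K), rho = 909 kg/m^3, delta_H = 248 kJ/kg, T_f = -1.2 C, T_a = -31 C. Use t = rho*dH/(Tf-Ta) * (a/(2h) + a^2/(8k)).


dT = -1.2 - (-31) = 29.8 K
term1 = a/(2h) = 0.198/(2*32) = 0.00309375
term2 = a^2/(8k) = 0.198^2/(8*1.03) = 0.00475776699
t = rho*dH*1000/dT * (term1 + term2)
t = 909*248*1000/29.8 * (0.00309375 + 0.00475776699)
t = 59395 s

59395


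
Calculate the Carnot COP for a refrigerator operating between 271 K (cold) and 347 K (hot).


dT = 347 - 271 = 76 K
COP_carnot = T_cold / dT = 271 / 76
COP_carnot = 3.566

3.566


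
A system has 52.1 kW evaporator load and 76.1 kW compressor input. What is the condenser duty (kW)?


Q_cond = Q_evap + W
Q_cond = 52.1 + 76.1
Q_cond = 128.2 kW

128.2


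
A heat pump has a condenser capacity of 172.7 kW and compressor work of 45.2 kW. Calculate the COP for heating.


COP_hp = Q_cond / W
COP_hp = 172.7 / 45.2
COP_hp = 3.821

3.821


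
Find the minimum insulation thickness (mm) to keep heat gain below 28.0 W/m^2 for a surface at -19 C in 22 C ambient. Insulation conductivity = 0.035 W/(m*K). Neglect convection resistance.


dT = 22 - (-19) = 41 K
thickness = k * dT / q_max * 1000
thickness = 0.035 * 41 / 28.0 * 1000
thickness = 51.3 mm

51.3


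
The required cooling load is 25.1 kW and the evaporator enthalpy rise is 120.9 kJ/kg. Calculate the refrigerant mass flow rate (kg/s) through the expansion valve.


m_dot = Q / dh
m_dot = 25.1 / 120.9
m_dot = 0.2076 kg/s

0.2076


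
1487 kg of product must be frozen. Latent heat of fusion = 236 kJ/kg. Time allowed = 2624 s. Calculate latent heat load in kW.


Q_lat = m * h_fg / t
Q_lat = 1487 * 236 / 2624
Q_lat = 133.74 kW

133.74


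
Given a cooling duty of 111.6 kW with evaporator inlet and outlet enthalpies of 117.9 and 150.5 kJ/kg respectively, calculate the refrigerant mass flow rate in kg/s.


dh = 150.5 - 117.9 = 32.6 kJ/kg
m_dot = Q / dh = 111.6 / 32.6 = 3.4233 kg/s

3.4233


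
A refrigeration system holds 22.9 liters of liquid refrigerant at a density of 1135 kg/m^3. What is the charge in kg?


Charge = V * rho / 1000
Charge = 22.9 * 1135 / 1000
Charge = 25.99 kg

25.99


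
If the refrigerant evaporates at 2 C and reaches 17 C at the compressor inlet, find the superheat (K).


Superheat = T_suction - T_evap
Superheat = 17 - (2)
Superheat = 15 K

15


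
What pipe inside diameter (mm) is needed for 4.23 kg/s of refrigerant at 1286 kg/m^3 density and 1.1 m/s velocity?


A = m_dot / (rho * v) = 4.23 / (1286 * 1.1) = 0.002990244592 m^2
d = sqrt(4*A/pi) * 1000
d = 61.7 mm

61.7


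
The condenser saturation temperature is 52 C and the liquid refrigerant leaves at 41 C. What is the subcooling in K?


Subcooling = T_cond - T_liquid
Subcooling = 52 - 41
Subcooling = 11 K

11


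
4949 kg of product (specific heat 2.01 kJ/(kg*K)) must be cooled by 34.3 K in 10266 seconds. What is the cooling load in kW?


Q = m * cp * dT / t
Q = 4949 * 2.01 * 34.3 / 10266
Q = 33.236 kW

33.236


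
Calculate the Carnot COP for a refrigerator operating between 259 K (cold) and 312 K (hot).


dT = 312 - 259 = 53 K
COP_carnot = T_cold / dT = 259 / 53
COP_carnot = 4.887

4.887


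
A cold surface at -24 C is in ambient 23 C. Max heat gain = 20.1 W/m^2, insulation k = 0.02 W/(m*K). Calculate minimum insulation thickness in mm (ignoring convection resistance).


dT = 23 - (-24) = 47 K
thickness = k * dT / q_max * 1000
thickness = 0.02 * 47 / 20.1 * 1000
thickness = 46.8 mm

46.8


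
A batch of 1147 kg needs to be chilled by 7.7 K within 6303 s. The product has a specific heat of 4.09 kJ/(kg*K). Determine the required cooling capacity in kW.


Q = m * cp * dT / t
Q = 1147 * 4.09 * 7.7 / 6303
Q = 5.731 kW

5.731


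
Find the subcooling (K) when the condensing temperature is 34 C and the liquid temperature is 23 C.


Subcooling = T_cond - T_liquid
Subcooling = 34 - 23
Subcooling = 11 K

11


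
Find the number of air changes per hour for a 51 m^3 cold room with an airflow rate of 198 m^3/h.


ACH = flow / volume
ACH = 198 / 51
ACH = 3.882

3.882


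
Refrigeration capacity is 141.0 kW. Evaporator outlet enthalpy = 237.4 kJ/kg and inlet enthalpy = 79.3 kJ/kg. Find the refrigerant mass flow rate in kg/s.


dh = 237.4 - 79.3 = 158.1 kJ/kg
m_dot = Q / dh = 141.0 / 158.1 = 0.8918 kg/s

0.8918


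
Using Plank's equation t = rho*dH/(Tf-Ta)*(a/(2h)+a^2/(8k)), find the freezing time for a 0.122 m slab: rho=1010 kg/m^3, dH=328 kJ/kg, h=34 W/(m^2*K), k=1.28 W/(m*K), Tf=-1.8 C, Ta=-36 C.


dT = -1.8 - (-36) = 34.2 K
term1 = a/(2h) = 0.122/(2*34) = 0.001794117647
term2 = a^2/(8k) = 0.122^2/(8*1.28) = 0.001453515625
t = rho*dH*1000/dT * (term1 + term2)
t = 1010*328*1000/34.2 * (0.001794117647 + 0.001453515625)
t = 31458 s

31458


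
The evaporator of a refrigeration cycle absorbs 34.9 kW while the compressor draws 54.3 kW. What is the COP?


COP = Q_evap / W
COP = 34.9 / 54.3
COP = 0.643

0.643


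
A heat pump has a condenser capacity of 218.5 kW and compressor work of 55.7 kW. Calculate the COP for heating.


COP_hp = Q_cond / W
COP_hp = 218.5 / 55.7
COP_hp = 3.923

3.923


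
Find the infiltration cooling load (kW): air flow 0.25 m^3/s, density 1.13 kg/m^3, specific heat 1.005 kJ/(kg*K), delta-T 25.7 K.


Q = V_dot * rho * cp * dT
Q = 0.25 * 1.13 * 1.005 * 25.7
Q = 7.297 kW

7.297


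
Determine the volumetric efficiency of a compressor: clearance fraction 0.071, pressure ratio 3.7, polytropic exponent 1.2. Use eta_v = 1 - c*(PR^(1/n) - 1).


PR^(1/n) = 3.7^(1/1.2) = 2.9750991
eta_v = 1 - 0.071 * (2.9750991 - 1)
eta_v = 0.8598

0.8598


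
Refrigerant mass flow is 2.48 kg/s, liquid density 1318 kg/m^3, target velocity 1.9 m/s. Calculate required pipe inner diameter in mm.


A = m_dot / (rho * v) = 2.48 / (1318 * 1.9) = 0.0009903362351 m^2
d = sqrt(4*A/pi) * 1000
d = 35.5 mm

35.5


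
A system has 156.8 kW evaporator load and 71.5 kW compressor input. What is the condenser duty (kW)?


Q_cond = Q_evap + W
Q_cond = 156.8 + 71.5
Q_cond = 228.3 kW

228.3


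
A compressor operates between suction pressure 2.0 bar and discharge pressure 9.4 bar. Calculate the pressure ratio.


PR = P_high / P_low
PR = 9.4 / 2.0
PR = 4.7

4.7


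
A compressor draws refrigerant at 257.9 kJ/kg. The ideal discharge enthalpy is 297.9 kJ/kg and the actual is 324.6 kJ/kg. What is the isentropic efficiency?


dh_ideal = 297.9 - 257.9 = 40.0 kJ/kg
dh_actual = 324.6 - 257.9 = 66.7 kJ/kg
eta_s = dh_ideal / dh_actual = 40.0 / 66.7
eta_s = 0.5997

0.5997


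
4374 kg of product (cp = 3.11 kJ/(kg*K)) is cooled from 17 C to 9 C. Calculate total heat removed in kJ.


dT = 17 - (9) = 8 K
Q = m * cp * dT = 4374 * 3.11 * 8
Q = 108825 kJ

108825


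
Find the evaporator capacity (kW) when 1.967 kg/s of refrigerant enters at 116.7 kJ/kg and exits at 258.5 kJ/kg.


dh = 258.5 - 116.7 = 141.8 kJ/kg
Q_evap = m_dot * dh = 1.967 * 141.8
Q_evap = 278.92 kW

278.92


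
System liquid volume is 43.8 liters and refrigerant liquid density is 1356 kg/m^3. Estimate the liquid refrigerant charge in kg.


Charge = V * rho / 1000
Charge = 43.8 * 1356 / 1000
Charge = 59.39 kg

59.39


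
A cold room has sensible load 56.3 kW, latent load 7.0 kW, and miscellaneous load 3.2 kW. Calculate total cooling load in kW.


Q_total = Q_s + Q_l + Q_misc
Q_total = 56.3 + 7.0 + 3.2
Q_total = 66.5 kW

66.5


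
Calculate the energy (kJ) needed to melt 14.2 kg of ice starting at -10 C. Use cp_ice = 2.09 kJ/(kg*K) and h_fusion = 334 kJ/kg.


Sensible heat = cp * dT = 2.09 * 10 = 20.9 kJ/kg
Total per kg = 20.9 + 334 = 354.9 kJ/kg
Q = m * total = 14.2 * 354.9
Q = 5039.6 kJ

5039.6


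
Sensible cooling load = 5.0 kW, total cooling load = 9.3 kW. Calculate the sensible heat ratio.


SHR = Q_sensible / Q_total
SHR = 5.0 / 9.3
SHR = 0.538

0.538


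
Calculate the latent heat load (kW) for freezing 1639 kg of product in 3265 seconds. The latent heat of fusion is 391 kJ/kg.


Q_lat = m * h_fg / t
Q_lat = 1639 * 391 / 3265
Q_lat = 196.28 kW

196.28


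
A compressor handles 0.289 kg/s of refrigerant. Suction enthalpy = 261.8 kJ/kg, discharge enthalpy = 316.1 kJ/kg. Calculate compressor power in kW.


dh = 316.1 - 261.8 = 54.3 kJ/kg
W = m_dot * dh = 0.289 * 54.3 = 15.69 kW

15.69


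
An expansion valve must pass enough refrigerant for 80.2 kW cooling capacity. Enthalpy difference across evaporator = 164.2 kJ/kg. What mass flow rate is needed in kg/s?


m_dot = Q / dh
m_dot = 80.2 / 164.2
m_dot = 0.4884 kg/s

0.4884


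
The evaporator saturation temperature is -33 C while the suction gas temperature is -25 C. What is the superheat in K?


Superheat = T_suction - T_evap
Superheat = -25 - (-33)
Superheat = 8 K

8


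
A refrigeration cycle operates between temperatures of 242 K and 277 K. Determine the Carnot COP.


dT = 277 - 242 = 35 K
COP_carnot = T_cold / dT = 242 / 35
COP_carnot = 6.914

6.914


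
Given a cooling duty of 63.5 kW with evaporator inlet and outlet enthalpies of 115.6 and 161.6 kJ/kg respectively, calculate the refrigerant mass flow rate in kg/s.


dh = 161.6 - 115.6 = 46.0 kJ/kg
m_dot = Q / dh = 63.5 / 46.0 = 1.3804 kg/s

1.3804


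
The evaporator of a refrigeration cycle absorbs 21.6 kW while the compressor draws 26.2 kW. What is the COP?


COP = Q_evap / W
COP = 21.6 / 26.2
COP = 0.824

0.824


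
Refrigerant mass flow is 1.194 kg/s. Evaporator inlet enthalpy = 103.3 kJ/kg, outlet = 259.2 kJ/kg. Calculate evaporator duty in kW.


dh = 259.2 - 103.3 = 155.9 kJ/kg
Q_evap = m_dot * dh = 1.194 * 155.9
Q_evap = 186.14 kW

186.14


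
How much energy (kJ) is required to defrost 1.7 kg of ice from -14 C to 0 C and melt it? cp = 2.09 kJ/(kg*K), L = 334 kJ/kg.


Sensible heat = cp * dT = 2.09 * 14 = 29.26 kJ/kg
Total per kg = 29.26 + 334 = 363.26 kJ/kg
Q = m * total = 1.7 * 363.26
Q = 617.5 kJ

617.5


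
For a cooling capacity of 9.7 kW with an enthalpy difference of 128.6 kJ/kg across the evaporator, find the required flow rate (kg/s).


m_dot = Q / dh
m_dot = 9.7 / 128.6
m_dot = 0.0754 kg/s

0.0754


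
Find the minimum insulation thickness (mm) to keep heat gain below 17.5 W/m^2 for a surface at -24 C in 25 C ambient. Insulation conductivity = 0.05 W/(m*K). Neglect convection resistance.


dT = 25 - (-24) = 49 K
thickness = k * dT / q_max * 1000
thickness = 0.05 * 49 / 17.5 * 1000
thickness = 140.0 mm

140.0


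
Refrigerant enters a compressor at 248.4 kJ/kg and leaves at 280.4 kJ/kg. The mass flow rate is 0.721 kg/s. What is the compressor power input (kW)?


dh = 280.4 - 248.4 = 32.0 kJ/kg
W = m_dot * dh = 0.721 * 32.0 = 23.07 kW

23.07


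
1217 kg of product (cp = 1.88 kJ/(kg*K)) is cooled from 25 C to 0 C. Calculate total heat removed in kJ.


dT = 25 - (0) = 25 K
Q = m * cp * dT = 1217 * 1.88 * 25
Q = 57199 kJ

57199


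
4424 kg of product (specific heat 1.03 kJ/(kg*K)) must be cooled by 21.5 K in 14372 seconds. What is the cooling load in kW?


Q = m * cp * dT / t
Q = 4424 * 1.03 * 21.5 / 14372
Q = 6.817 kW

6.817


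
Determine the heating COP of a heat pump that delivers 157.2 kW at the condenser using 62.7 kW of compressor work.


COP_hp = Q_cond / W
COP_hp = 157.2 / 62.7
COP_hp = 2.507

2.507


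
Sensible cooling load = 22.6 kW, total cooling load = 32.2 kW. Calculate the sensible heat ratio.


SHR = Q_sensible / Q_total
SHR = 22.6 / 32.2
SHR = 0.702

0.702


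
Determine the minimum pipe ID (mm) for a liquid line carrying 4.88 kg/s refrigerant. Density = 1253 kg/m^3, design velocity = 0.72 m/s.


A = m_dot / (rho * v) = 4.88 / (1253 * 0.72) = 0.005409240046 m^2
d = sqrt(4*A/pi) * 1000
d = 83.0 mm

83.0


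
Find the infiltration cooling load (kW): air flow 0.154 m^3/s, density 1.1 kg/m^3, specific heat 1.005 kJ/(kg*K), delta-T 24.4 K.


Q = V_dot * rho * cp * dT
Q = 0.154 * 1.1 * 1.005 * 24.4
Q = 4.154 kW

4.154


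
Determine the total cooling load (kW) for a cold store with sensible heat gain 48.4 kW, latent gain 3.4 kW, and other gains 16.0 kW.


Q_total = Q_s + Q_l + Q_misc
Q_total = 48.4 + 3.4 + 16.0
Q_total = 67.8 kW

67.8


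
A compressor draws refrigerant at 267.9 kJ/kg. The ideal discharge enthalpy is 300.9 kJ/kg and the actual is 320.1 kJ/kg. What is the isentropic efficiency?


dh_ideal = 300.9 - 267.9 = 33.0 kJ/kg
dh_actual = 320.1 - 267.9 = 52.2 kJ/kg
eta_s = dh_ideal / dh_actual = 33.0 / 52.2
eta_s = 0.6322

0.6322


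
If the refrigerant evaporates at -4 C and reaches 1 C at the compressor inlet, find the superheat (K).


Superheat = T_suction - T_evap
Superheat = 1 - (-4)
Superheat = 5 K

5


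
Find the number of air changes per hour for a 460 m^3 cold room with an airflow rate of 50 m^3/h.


ACH = flow / volume
ACH = 50 / 460
ACH = 0.109

0.109


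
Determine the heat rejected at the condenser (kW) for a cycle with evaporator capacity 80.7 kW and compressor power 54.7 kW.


Q_cond = Q_evap + W
Q_cond = 80.7 + 54.7
Q_cond = 135.4 kW

135.4


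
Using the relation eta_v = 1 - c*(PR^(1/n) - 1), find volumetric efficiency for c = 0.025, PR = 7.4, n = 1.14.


PR^(1/n) = 7.4^(1/1.14) = 5.78740619
eta_v = 1 - 0.025 * (5.78740619 - 1)
eta_v = 0.8803

0.8803


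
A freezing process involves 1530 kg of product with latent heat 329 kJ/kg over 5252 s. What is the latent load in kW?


Q_lat = m * h_fg / t
Q_lat = 1530 * 329 / 5252
Q_lat = 95.84 kW

95.84


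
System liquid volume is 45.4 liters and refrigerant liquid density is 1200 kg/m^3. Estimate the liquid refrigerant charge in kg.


Charge = V * rho / 1000
Charge = 45.4 * 1200 / 1000
Charge = 54.48 kg

54.48


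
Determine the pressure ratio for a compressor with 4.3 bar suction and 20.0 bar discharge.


PR = P_high / P_low
PR = 20.0 / 4.3
PR = 4.651

4.651


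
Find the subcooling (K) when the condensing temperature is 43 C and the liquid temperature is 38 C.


Subcooling = T_cond - T_liquid
Subcooling = 43 - 38
Subcooling = 5 K

5


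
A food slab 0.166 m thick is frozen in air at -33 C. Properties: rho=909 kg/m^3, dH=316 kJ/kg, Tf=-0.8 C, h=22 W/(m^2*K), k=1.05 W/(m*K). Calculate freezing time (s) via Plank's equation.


dT = -0.8 - (-33) = 32.2 K
term1 = a/(2h) = 0.166/(2*22) = 0.003772727273
term2 = a^2/(8k) = 0.166^2/(8*1.05) = 0.00328047619
t = rho*dH*1000/dT * (term1 + term2)
t = 909*316*1000/32.2 * (0.003772727273 + 0.00328047619)
t = 62919 s

62919


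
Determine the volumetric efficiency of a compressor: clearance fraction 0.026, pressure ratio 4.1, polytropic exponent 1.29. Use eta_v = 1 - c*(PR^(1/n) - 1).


PR^(1/n) = 4.1^(1/1.29) = 2.98556304
eta_v = 1 - 0.026 * (2.98556304 - 1)
eta_v = 0.9484

0.9484


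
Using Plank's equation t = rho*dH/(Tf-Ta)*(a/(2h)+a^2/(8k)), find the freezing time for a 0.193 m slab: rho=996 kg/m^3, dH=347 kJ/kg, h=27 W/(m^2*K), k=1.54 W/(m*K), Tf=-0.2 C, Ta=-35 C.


dT = -0.2 - (-35) = 34.8 K
term1 = a/(2h) = 0.193/(2*27) = 0.003574074074
term2 = a^2/(8k) = 0.193^2/(8*1.54) = 0.003023457792
t = rho*dH*1000/dT * (term1 + term2)
t = 996*347*1000/34.8 * (0.003574074074 + 0.003023457792)
t = 65523 s

65523


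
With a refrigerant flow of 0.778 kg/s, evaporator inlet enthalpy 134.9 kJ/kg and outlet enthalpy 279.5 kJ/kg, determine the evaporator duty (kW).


dh = 279.5 - 134.9 = 144.6 kJ/kg
Q_evap = m_dot * dh = 0.778 * 144.6
Q_evap = 112.5 kW

112.5


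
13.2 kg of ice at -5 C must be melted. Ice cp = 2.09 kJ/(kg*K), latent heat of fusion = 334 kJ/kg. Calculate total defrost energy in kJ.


Sensible heat = cp * dT = 2.09 * 5 = 10.45 kJ/kg
Total per kg = 10.45 + 334 = 344.45 kJ/kg
Q = m * total = 13.2 * 344.45
Q = 4546.7 kJ

4546.7


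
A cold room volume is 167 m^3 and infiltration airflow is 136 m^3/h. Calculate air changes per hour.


ACH = flow / volume
ACH = 136 / 167
ACH = 0.814

0.814


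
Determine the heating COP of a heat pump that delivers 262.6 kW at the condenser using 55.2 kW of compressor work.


COP_hp = Q_cond / W
COP_hp = 262.6 / 55.2
COP_hp = 4.757

4.757


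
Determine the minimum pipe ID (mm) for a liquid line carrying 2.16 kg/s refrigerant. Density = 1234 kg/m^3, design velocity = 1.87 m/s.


A = m_dot / (rho * v) = 2.16 / (1234 * 1.87) = 0.0009360455542 m^2
d = sqrt(4*A/pi) * 1000
d = 34.5 mm

34.5


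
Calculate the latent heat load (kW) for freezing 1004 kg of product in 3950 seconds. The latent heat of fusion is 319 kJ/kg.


Q_lat = m * h_fg / t
Q_lat = 1004 * 319 / 3950
Q_lat = 81.08 kW

81.08


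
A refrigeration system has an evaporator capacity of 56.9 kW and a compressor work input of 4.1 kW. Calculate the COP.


COP = Q_evap / W
COP = 56.9 / 4.1
COP = 13.878

13.878


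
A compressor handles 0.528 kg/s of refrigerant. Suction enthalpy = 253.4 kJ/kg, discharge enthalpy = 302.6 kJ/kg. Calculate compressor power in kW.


dh = 302.6 - 253.4 = 49.2 kJ/kg
W = m_dot * dh = 0.528 * 49.2 = 25.98 kW

25.98


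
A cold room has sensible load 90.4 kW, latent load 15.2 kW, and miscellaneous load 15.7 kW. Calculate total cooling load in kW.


Q_total = Q_s + Q_l + Q_misc
Q_total = 90.4 + 15.2 + 15.7
Q_total = 121.3 kW

121.3


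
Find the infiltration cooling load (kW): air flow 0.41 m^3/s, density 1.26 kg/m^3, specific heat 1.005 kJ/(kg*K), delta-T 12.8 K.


Q = V_dot * rho * cp * dT
Q = 0.41 * 1.26 * 1.005 * 12.8
Q = 6.646 kW

6.646


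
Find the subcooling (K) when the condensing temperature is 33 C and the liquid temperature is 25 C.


Subcooling = T_cond - T_liquid
Subcooling = 33 - 25
Subcooling = 8 K

8


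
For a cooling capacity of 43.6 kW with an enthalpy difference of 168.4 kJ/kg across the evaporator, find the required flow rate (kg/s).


m_dot = Q / dh
m_dot = 43.6 / 168.4
m_dot = 0.2589 kg/s

0.2589


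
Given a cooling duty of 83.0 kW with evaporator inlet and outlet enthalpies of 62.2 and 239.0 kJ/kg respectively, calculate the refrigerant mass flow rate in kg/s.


dh = 239.0 - 62.2 = 176.8 kJ/kg
m_dot = Q / dh = 83.0 / 176.8 = 0.4695 kg/s

0.4695


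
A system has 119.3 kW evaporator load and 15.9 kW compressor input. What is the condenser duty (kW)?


Q_cond = Q_evap + W
Q_cond = 119.3 + 15.9
Q_cond = 135.2 kW

135.2


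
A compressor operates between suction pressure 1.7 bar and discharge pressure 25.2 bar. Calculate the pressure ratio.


PR = P_high / P_low
PR = 25.2 / 1.7
PR = 14.824

14.824


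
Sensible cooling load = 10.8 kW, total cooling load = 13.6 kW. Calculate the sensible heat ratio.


SHR = Q_sensible / Q_total
SHR = 10.8 / 13.6
SHR = 0.794

0.794


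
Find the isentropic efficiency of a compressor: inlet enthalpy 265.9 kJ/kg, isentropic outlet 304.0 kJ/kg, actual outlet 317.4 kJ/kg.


dh_ideal = 304.0 - 265.9 = 38.1 kJ/kg
dh_actual = 317.4 - 265.9 = 51.5 kJ/kg
eta_s = dh_ideal / dh_actual = 38.1 / 51.5
eta_s = 0.7398

0.7398


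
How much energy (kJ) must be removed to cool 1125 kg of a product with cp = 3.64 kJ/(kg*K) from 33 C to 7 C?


dT = 33 - (7) = 26 K
Q = m * cp * dT = 1125 * 3.64 * 26
Q = 106470 kJ

106470


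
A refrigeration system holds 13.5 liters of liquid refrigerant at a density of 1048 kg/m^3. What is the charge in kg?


Charge = V * rho / 1000
Charge = 13.5 * 1048 / 1000
Charge = 14.15 kg

14.15


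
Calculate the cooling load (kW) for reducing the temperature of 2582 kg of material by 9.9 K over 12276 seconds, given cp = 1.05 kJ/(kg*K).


Q = m * cp * dT / t
Q = 2582 * 1.05 * 9.9 / 12276
Q = 2.186 kW

2.186


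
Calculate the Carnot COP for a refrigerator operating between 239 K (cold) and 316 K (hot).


dT = 316 - 239 = 77 K
COP_carnot = T_cold / dT = 239 / 77
COP_carnot = 3.104

3.104


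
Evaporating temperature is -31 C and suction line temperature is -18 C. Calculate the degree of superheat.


Superheat = T_suction - T_evap
Superheat = -18 - (-31)
Superheat = 13 K

13


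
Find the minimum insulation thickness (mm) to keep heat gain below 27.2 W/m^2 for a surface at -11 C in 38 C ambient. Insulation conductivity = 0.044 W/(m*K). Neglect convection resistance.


dT = 38 - (-11) = 49 K
thickness = k * dT / q_max * 1000
thickness = 0.044 * 49 / 27.2 * 1000
thickness = 79.3 mm

79.3


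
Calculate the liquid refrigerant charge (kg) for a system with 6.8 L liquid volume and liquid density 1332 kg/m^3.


Charge = V * rho / 1000
Charge = 6.8 * 1332 / 1000
Charge = 9.06 kg

9.06


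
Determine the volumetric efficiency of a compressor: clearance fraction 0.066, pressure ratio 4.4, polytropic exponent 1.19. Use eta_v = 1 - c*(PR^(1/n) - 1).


PR^(1/n) = 4.4^(1/1.19) = 3.47309398
eta_v = 1 - 0.066 * (3.47309398 - 1)
eta_v = 0.8368

0.8368


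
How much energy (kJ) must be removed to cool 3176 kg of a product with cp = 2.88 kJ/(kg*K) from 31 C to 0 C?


dT = 31 - (0) = 31 K
Q = m * cp * dT = 3176 * 2.88 * 31
Q = 283553 kJ

283553


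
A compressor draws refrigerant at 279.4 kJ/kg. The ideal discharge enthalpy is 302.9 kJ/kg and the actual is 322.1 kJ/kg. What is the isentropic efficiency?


dh_ideal = 302.9 - 279.4 = 23.5 kJ/kg
dh_actual = 322.1 - 279.4 = 42.7 kJ/kg
eta_s = dh_ideal / dh_actual = 23.5 / 42.7
eta_s = 0.5504

0.5504


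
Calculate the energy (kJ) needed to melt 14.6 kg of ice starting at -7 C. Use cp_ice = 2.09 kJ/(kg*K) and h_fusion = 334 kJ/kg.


Sensible heat = cp * dT = 2.09 * 7 = 14.63 kJ/kg
Total per kg = 14.63 + 334 = 348.63 kJ/kg
Q = m * total = 14.6 * 348.63
Q = 5090.0 kJ

5090.0


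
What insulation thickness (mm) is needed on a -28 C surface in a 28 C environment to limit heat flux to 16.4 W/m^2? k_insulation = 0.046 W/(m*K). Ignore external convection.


dT = 28 - (-28) = 56 K
thickness = k * dT / q_max * 1000
thickness = 0.046 * 56 / 16.4 * 1000
thickness = 157.1 mm

157.1


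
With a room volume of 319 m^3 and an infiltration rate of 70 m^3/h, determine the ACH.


ACH = flow / volume
ACH = 70 / 319
ACH = 0.219

0.219


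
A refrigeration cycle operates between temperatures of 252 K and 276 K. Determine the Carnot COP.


dT = 276 - 252 = 24 K
COP_carnot = T_cold / dT = 252 / 24
COP_carnot = 10.5

10.5


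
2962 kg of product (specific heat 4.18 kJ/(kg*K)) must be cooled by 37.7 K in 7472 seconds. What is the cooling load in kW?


Q = m * cp * dT / t
Q = 2962 * 4.18 * 37.7 / 7472
Q = 62.469 kW

62.469


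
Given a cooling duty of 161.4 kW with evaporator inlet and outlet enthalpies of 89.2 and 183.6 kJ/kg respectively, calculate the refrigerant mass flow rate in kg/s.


dh = 183.6 - 89.2 = 94.4 kJ/kg
m_dot = Q / dh = 161.4 / 94.4 = 1.7097 kg/s

1.7097


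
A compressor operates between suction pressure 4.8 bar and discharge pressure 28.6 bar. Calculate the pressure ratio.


PR = P_high / P_low
PR = 28.6 / 4.8
PR = 5.958

5.958


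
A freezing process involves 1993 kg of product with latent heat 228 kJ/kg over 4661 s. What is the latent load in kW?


Q_lat = m * h_fg / t
Q_lat = 1993 * 228 / 4661
Q_lat = 97.49 kW

97.49


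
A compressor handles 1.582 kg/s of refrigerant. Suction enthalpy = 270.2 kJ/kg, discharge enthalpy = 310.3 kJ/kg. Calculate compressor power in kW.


dh = 310.3 - 270.2 = 40.1 kJ/kg
W = m_dot * dh = 1.582 * 40.1 = 63.44 kW

63.44


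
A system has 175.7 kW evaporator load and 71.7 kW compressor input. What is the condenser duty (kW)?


Q_cond = Q_evap + W
Q_cond = 175.7 + 71.7
Q_cond = 247.4 kW

247.4


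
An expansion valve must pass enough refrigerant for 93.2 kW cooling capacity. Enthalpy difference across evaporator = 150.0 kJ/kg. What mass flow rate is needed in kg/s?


m_dot = Q / dh
m_dot = 93.2 / 150.0
m_dot = 0.6213 kg/s

0.6213


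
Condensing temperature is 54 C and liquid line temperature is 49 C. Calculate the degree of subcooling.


Subcooling = T_cond - T_liquid
Subcooling = 54 - 49
Subcooling = 5 K

5


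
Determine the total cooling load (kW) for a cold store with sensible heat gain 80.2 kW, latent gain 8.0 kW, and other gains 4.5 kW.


Q_total = Q_s + Q_l + Q_misc
Q_total = 80.2 + 8.0 + 4.5
Q_total = 92.7 kW

92.7


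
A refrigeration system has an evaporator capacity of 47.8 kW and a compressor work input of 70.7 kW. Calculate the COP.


COP = Q_evap / W
COP = 47.8 / 70.7
COP = 0.676

0.676


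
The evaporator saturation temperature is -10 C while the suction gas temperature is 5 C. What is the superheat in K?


Superheat = T_suction - T_evap
Superheat = 5 - (-10)
Superheat = 15 K

15


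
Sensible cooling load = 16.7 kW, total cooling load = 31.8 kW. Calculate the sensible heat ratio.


SHR = Q_sensible / Q_total
SHR = 16.7 / 31.8
SHR = 0.525

0.525


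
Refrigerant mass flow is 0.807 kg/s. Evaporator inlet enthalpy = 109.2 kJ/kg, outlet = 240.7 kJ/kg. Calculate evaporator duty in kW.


dh = 240.7 - 109.2 = 131.5 kJ/kg
Q_evap = m_dot * dh = 0.807 * 131.5
Q_evap = 106.12 kW

106.12


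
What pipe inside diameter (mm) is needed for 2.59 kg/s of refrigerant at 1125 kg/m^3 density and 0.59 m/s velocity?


A = m_dot / (rho * v) = 2.59 / (1125 * 0.59) = 0.003902071563 m^2
d = sqrt(4*A/pi) * 1000
d = 70.5 mm

70.5


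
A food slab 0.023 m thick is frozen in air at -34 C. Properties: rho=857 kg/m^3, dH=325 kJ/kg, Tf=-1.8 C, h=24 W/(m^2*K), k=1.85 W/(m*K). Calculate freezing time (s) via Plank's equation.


dT = -1.8 - (-34) = 32.2 K
term1 = a/(2h) = 0.023/(2*24) = 0.0004791666667
term2 = a^2/(8k) = 0.023^2/(8*1.85) = 0.00003574324324
t = rho*dH*1000/dT * (term1 + term2)
t = 857*325*1000/32.2 * (0.0004791666667 + 0.00003574324324)
t = 4454 s

4454


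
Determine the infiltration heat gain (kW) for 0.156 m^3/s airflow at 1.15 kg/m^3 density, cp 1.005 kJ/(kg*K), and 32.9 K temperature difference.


Q = V_dot * rho * cp * dT
Q = 0.156 * 1.15 * 1.005 * 32.9
Q = 5.932 kW

5.932


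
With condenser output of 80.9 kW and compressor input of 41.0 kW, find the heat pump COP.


COP_hp = Q_cond / W
COP_hp = 80.9 / 41.0
COP_hp = 1.973

1.973


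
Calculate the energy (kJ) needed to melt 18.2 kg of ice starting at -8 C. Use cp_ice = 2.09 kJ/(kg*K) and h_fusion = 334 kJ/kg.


Sensible heat = cp * dT = 2.09 * 8 = 16.72 kJ/kg
Total per kg = 16.72 + 334 = 350.72 kJ/kg
Q = m * total = 18.2 * 350.72
Q = 6383.1 kJ

6383.1


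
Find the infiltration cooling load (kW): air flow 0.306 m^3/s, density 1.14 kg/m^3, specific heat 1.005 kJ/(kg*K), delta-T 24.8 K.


Q = V_dot * rho * cp * dT
Q = 0.306 * 1.14 * 1.005 * 24.8
Q = 8.694 kW

8.694


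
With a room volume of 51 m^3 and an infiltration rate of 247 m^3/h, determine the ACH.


ACH = flow / volume
ACH = 247 / 51
ACH = 4.843

4.843


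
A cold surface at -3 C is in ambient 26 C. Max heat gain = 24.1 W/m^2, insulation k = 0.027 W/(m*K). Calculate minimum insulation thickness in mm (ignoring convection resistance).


dT = 26 - (-3) = 29 K
thickness = k * dT / q_max * 1000
thickness = 0.027 * 29 / 24.1 * 1000
thickness = 32.5 mm

32.5


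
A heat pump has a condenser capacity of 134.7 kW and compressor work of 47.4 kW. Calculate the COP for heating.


COP_hp = Q_cond / W
COP_hp = 134.7 / 47.4
COP_hp = 2.842

2.842


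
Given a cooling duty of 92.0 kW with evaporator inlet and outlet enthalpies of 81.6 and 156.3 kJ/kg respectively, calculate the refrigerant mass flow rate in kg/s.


dh = 156.3 - 81.6 = 74.7 kJ/kg
m_dot = Q / dh = 92.0 / 74.7 = 1.2316 kg/s

1.2316


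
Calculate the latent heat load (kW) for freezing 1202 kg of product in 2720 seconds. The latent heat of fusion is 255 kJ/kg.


Q_lat = m * h_fg / t
Q_lat = 1202 * 255 / 2720
Q_lat = 112.69 kW

112.69


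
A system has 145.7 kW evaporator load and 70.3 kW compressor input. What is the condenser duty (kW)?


Q_cond = Q_evap + W
Q_cond = 145.7 + 70.3
Q_cond = 216.0 kW

216.0


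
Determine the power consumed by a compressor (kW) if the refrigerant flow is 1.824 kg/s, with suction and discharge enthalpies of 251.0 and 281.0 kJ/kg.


dh = 281.0 - 251.0 = 30.0 kJ/kg
W = m_dot * dh = 1.824 * 30.0 = 54.72 kW

54.72


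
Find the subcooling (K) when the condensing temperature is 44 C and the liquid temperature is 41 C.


Subcooling = T_cond - T_liquid
Subcooling = 44 - 41
Subcooling = 3 K

3


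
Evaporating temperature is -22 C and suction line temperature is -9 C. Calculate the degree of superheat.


Superheat = T_suction - T_evap
Superheat = -9 - (-22)
Superheat = 13 K

13
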